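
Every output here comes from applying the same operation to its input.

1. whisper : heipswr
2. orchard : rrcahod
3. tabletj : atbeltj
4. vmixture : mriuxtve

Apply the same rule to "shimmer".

In each case the input is transformed by: take characters alternately from the front and the back (1st, last, 2nd, 2nd-last, ...), then move the first 2 characters to the end (rotate left by 2).
Applying both steps to "shimmer": "srheimm", then "heimmsr".

heimmsr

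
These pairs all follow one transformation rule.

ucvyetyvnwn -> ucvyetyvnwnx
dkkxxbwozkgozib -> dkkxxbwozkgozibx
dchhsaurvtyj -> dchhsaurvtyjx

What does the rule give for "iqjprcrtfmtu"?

Looking at the pairs, the operation is to append "x".
Doing the same to "iqjprcrtfmtu": "iqjprcrtfmtux".

iqjprcrtfmtux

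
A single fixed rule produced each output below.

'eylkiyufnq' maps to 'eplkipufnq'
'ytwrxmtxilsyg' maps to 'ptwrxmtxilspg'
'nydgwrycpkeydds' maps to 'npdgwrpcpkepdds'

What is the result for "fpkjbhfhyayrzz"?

fpkjbhfhpaprzz

The transformation: replace every "y" with "p".
For "fpkjbhfhyayrzz" the result is "fpkjbhfhpaprzz".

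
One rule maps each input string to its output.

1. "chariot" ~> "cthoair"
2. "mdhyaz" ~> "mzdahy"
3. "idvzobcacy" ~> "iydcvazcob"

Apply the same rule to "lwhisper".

What's happening: take characters alternately from the front and the back (1st, last, 2nd, 2nd-last, ...).
On "lwhisper" that produces "lrwehpis".

lrwehpis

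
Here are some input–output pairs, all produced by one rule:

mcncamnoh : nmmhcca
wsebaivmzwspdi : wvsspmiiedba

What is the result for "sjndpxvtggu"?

utspnjggd

What's happening: sort the characters into reverse alphabetical order, then delete the first 2 characters.
Starting from "sjndpxvtggu": after the first operation, "xvutspnjggd"; after the second, "utspnjggd".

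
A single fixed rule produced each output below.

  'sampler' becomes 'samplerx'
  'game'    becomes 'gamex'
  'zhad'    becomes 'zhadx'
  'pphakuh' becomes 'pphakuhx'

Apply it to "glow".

glowx

Rule — append "x".
So "glow" becomes "glowx".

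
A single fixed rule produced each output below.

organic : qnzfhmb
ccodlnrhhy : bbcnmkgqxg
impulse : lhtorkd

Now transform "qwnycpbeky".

vpxmobdaxj

In each case the input is transformed by: shift every letter 1 place backward in the alphabet (wrapping around), then swap each adjacent pair of characters (1↔2, 3↔4, ...).
Applying both steps to "qwnycpbeky": "pvmxboadjx", then "vpxmobdaxj".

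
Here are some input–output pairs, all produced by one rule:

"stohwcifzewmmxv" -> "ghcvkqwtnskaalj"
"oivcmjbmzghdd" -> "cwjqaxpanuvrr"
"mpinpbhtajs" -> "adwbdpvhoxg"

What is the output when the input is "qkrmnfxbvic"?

Each output is the input with this applied: shift every letter 12 places backward in the alphabet (wrapping around).
For "qkrmnfxbvic" the result is "eyfabtlpjwq".

eyfabtlpjwq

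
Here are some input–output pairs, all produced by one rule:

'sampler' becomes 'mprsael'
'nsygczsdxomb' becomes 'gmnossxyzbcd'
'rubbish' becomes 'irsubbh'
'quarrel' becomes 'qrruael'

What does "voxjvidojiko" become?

jjkooovvxdii

The transformation: sort the characters into alphabetical order, then move the first 3 characters to the end (rotate left by 3).
"voxjvidojiko" → "jjkooovvxdii".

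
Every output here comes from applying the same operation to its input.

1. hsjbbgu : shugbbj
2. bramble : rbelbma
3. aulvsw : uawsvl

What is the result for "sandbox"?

In each case the input is transformed by: reverse the string, then move the last 2 characters to the front (rotate right by 2).
So "sandbox" becomes "asxobdn".

asxobdn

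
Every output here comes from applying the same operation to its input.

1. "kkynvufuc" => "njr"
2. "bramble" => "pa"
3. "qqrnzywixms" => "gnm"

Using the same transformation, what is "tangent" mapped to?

cc

In each case the input is transformed by: keep one character in every 3, starting at position 3 (positions 3rd, 6th, 9th, ...), then shift every letter 11 places backward in the alphabet (wrapping around).
On "tangent": the first step gives "nn", and the second then gives "cc".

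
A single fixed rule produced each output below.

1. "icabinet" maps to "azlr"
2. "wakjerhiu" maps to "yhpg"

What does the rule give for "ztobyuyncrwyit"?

rzslpwr

In each case the input is transformed by: shift every letter 2 places backward in the alphabet (wrapping around), then keep every other character starting from the second (positions 2nd, 4th, 6th, ...).
Applying both steps to "ztobyuyncrwyit": "xrmzwswlapuwgr", then "rzslpwr".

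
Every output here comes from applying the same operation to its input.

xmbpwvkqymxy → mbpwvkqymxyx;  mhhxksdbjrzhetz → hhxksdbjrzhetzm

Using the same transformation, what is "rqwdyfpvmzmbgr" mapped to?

In each case the input is transformed by: move the first character to the end.
So "rqwdyfpvmzmbgr" becomes "qwdyfpvmzmbgrr".

qwdyfpvmzmbgrr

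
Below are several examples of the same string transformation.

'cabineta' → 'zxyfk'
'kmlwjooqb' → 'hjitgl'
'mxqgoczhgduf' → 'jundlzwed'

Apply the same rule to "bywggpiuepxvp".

yvtddmfrbm

The transformation: shift every letter 3 places backward in the alphabet (wrapping around), then delete the last 3 characters.
Starting from "bywggpiuepxvp": after the first operation, "yvtddmfrbmusm"; after the second, "yvtddmfrbm".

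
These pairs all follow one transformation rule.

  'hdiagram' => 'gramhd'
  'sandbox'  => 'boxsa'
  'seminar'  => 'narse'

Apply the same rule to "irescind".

cindir

The rule is to move the first 2 characters to the end (rotate left by 2), then delete the first 2 characters.
Working it through for "irescind": intermediate "escindir", final "cindir".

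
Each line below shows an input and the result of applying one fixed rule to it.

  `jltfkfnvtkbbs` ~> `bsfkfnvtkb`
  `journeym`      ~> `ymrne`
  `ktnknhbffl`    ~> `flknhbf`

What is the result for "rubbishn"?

hnbis

Each output is the input with this applied: delete the first 3 characters, then move the last 2 characters to the front (rotate right by 2).
Applying that to "rubbishn" gives "hnbis".
(Check on "ktnknhbffl": → "knhbffl" → "flknhbf" ✓)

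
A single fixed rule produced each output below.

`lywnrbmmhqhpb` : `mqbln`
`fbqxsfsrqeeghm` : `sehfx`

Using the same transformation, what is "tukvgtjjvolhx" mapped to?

The pattern: keep one character in every 3, starting at position 1 (positions 1st, 4th, 7th, ...), then move the last 3 characters to the front (rotate right by 3).
On "tukvgtjjvolhx" that produces "joxtv".

joxtv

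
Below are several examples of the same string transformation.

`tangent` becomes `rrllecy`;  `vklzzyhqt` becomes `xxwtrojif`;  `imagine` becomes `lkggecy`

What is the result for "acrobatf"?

rpmdazyy

The pattern: sort the characters into reverse alphabetical order, then shift every letter 2 places backward in the alphabet (wrapping around).
Working it through for "acrobatf": intermediate "trofcbaa", final "rpmdazyy".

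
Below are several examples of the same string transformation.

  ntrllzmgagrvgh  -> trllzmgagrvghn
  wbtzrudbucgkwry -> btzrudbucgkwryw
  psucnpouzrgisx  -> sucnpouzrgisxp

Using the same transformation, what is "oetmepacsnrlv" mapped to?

The pattern: move the first character to the end.
"oetmepacsnrlv" → "etmepacsnrlvo".

etmepacsnrlvo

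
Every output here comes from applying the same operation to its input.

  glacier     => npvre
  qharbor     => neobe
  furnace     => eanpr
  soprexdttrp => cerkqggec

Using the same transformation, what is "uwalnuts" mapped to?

nyahgf

The transformation: shift every letter 13 places forward in the alphabet (wrapping around) — i.e. ROT13, then delete the first 2 characters.
For "uwalnuts" the result is "nyahgf".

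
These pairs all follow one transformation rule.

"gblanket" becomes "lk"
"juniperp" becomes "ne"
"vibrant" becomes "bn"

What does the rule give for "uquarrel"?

ur

Rule — keep one character in every 3, starting at position 3 (positions 3rd, 6th, 9th, ...).
On "uquarrel" that produces "ur".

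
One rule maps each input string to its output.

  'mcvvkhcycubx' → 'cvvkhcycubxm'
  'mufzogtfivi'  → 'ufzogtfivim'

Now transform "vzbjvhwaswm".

zbjvhwaswmv

Each output is the input with this applied: move the first character to the end.
"vzbjvhwaswm" → "zbjvhwaswmv".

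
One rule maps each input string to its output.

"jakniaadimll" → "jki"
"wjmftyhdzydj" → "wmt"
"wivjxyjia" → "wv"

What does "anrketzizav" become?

What's happening: keep every other character starting from the first (positions 1st, 3rd, 5th, ...), then delete the last 3 characters.
Working it through for "anrketzizav": intermediate "arezzv", final "are".

are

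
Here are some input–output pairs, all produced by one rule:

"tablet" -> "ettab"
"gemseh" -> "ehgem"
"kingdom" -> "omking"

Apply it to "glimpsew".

Each output is the input with this applied: move the last 2 characters to the front (rotate right by 2), then delete the last character.
Starting from "glimpsew": after the first operation, "ewglimps"; after the second, "ewglimp".

ewglimp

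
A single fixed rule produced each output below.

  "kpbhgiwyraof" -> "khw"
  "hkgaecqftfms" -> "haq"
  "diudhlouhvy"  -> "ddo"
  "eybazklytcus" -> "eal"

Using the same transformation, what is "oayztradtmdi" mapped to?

oza

Each output is the input with this applied: delete the last 3 characters, then keep one character in every 3, starting at position 1 (positions 1st, 4th, 7th, ...).
"oayztradtmdi" → "oayztradt" → "oza".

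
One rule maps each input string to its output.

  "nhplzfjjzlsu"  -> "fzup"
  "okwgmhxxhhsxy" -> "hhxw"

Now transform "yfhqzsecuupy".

suyh

What's happening: keep one character in every 3, starting at position 3 (positions 3rd, 6th, 9th, ...), then move the first character to the end.
For "yfhqzsecuupy", step one produces "hsuy"; step two turns that into "suyh".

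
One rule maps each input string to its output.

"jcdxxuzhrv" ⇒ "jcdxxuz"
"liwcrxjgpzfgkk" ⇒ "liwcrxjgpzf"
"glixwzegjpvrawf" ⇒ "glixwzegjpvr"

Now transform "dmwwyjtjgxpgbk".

Each output is the input with this applied: delete the last 3 characters.
For "dmwwyjtjgxpgbk" the result is "dmwwyjtjgxp".

dmwwyjtjgxp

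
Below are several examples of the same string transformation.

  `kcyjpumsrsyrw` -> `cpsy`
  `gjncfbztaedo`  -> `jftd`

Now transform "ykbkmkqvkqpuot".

kmvpt

Rule — keep one character in every 3, starting at position 2 (positions 2nd, 5th, 8th, ...).
For "ykbkmkqvkqpuot" the result is "kmvpt".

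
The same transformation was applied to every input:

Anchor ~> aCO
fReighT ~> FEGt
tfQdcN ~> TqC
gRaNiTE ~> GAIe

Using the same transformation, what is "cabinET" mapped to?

The rule is to flip the case of every letter, then keep every other character starting from the first (positions 1st, 3rd, 5th, ...).
On "cabinET" that produces "CBNt".

CBNt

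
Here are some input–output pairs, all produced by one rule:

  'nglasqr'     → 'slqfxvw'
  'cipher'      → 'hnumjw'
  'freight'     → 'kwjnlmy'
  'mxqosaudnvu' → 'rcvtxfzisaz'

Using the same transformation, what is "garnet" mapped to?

What's happening: shift every letter 5 places forward in the alphabet (wrapping around).
Applying that to "garnet" gives "lfwsjy".

lfwsjy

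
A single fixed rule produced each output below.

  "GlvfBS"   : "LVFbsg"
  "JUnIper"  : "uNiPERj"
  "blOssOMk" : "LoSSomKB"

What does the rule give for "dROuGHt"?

roUghTD

The rule is to flip the case of every letter, then move the first character to the end.
"dROuGHt" → "DroUghT" → "roUghTD".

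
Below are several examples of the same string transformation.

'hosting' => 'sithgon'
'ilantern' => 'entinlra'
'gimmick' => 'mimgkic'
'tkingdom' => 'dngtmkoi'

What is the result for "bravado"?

What's happening: take characters alternately from the front and the back (1st, last, 2nd, 2nd-last, ...), then move the last 3 characters to the front (rotate right by 3).
On "bravado" that produces "aavbord".

aavbord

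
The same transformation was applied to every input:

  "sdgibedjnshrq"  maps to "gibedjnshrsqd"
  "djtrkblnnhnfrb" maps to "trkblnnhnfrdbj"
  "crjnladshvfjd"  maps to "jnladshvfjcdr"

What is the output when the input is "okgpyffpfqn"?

Rule — swap the first and last characters, then move the first 2 characters to the end (rotate left by 2).
"okgpyffpfqn" → "nkgpyffpfqo" → "gpyffpfqonk".

gpyffpfqonk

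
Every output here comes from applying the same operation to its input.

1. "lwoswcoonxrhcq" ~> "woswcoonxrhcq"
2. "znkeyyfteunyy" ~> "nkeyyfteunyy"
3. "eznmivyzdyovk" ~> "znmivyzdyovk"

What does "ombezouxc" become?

mbezouxc

What's happening: delete the first character.
"ombezouxc" → "mbezouxc".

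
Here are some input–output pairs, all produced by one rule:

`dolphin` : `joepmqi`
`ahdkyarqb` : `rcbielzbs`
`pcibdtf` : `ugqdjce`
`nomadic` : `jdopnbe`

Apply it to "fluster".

fsgmvtu

What's happening: shift every letter 1 place forward in the alphabet (wrapping around), then move the last 2 characters to the front (rotate right by 2).
On "fluster": the first step gives "gmvtufs", and the second then gives "fsgmvtu".
(Check on "pcibdtf": → "qdjceug" → "ugqdjce" ✓)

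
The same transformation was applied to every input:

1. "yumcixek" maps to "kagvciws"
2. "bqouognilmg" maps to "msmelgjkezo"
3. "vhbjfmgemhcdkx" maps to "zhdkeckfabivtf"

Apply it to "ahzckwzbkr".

The pattern: shift every letter 2 places backward in the alphabet (wrapping around), then move the first 2 characters to the end (rotate left by 2).
Applying that to "ahzckwzbkr" gives "xaiuxzipyf".

xaiuxzipyf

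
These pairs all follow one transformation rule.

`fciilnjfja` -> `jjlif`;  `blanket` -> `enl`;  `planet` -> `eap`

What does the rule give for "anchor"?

The transformation: reverse the string, then keep every other character starting from the second (positions 2nd, 4th, 6th, ...).
Working it through for "anchor": intermediate "rohcna", final "oca".
(Check on "planet": → "tenalp" → "eap" ✓)

oca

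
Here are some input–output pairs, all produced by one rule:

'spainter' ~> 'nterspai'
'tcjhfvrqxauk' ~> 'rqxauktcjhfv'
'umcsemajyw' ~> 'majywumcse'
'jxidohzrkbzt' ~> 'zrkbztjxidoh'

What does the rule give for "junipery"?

peryjuni

Looking at the pairs, the operation is to swap the front and back halves of the string.
So "junipery" becomes "peryjuni".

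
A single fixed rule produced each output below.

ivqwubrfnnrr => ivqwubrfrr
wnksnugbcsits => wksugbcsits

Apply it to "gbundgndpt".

gbudgdpt

The transformation: remove every "n".
For "gbundgndpt" the result is "gbudgdpt".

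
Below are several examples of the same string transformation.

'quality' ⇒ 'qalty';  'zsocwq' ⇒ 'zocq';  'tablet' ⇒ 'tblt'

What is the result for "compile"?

Rule — double every character, then keep one character in every 3, starting at position 2 (positions 2nd, 5th, 8th, ...).
For "compile", step one produces "ccoommppiillee"; step two turns that into "cmple".

cmple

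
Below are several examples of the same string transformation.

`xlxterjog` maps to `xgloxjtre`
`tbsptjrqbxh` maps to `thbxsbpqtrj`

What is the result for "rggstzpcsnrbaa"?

ragagbsrtnzspc

The rule is to take characters alternately from the front and the back (1st, last, 2nd, 2nd-last, ...).
"rggstzpcsnrbaa" → "ragagbsrtnzspc".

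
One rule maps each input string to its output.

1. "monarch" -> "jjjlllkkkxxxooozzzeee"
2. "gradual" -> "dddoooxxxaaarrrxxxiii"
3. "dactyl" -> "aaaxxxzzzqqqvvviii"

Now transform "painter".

mmmxxxfffkkkqqqbbbooo

Looking at the pairs, the operation is to shift every letter 3 places backward in the alphabet (wrapping around), then repeat every character 3 times.
For "painter", step one produces "mxfkqbo"; step two turns that into "mmmxxxfffkkkqqqbbbooo".
(Check on "gradual": → "doxarxi" → "dddoooxxxaaarrrxxxiii" ✓)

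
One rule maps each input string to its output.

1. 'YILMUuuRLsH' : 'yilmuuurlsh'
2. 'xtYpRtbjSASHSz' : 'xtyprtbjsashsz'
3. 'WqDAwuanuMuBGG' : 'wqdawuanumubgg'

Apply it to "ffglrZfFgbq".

ffglrzffgbq

The pattern: convert every letter to lowercase.
"ffglrZfFgbq" → "ffglrzffgbq".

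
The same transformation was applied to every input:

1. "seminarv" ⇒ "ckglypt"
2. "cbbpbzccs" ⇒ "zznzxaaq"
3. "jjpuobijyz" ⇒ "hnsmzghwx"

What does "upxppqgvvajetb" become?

nvnnoettyhcrz

Rule — delete the first character, then shift every letter 2 places backward in the alphabet (wrapping around).
For "upxppqgvvajetb", step one produces "pxppqgvvajetb"; step two turns that into "nvnnoettyhcrz".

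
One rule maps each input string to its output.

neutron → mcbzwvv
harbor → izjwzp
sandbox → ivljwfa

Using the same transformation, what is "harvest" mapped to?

izdmabp

Each output is the input with this applied: shift every letter 8 places forward in the alphabet (wrapping around), then move the first character to the end.
On "harvest": the first step gives "pizdmab", and the second then gives "izdmabp".
(Check on "harbor": → "pizjwz" → "izjwzp" ✓)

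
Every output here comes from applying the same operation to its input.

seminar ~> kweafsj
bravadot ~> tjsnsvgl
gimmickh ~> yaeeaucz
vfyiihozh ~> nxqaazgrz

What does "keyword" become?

Looking at the pairs, the operation is to shift every letter 8 places backward in the alphabet (wrapping around).
So "keyword" becomes "cwqogjv".

cwqogjv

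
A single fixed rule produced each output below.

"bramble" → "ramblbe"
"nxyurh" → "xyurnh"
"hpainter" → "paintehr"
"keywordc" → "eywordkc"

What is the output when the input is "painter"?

aintepr

The transformation: swap the first and last characters, then move the first character to the end.
"painter" → "raintep" → "aintepr".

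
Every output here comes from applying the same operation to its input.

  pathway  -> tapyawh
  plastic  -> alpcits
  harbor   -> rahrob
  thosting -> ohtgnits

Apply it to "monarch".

Rule — move the first 3 characters to the end (rotate left by 3), then reverse the string.
"monarch" → "archmon" → "nomhcra".

nomhcra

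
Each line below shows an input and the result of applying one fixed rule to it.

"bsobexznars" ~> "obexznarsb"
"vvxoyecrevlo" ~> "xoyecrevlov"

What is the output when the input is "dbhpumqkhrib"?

The transformation: move the first character to the end, then delete the first character.
For "dbhpumqkhrib", step one produces "bhpumqkhribd"; step two turns that into "hpumqkhribd".

hpumqkhribd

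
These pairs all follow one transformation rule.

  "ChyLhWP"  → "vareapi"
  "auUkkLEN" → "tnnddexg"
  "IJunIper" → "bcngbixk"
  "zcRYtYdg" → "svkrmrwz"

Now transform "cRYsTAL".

The rule is to shift every letter 7 places backward in the alphabet (wrapping around), then convert every letter to lowercase.
Applying both steps to "cRYsTAL": "vKRlMTE", then "vkrlmte".
(Check on "auUkkLEN": → "tnNddEXG" → "tnnddexg" ✓)

vkrlmte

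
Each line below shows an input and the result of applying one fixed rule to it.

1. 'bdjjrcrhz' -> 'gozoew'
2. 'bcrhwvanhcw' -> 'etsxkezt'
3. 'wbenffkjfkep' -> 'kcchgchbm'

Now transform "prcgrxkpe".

Each output is the input with this applied: shift every letter 3 places backward in the alphabet (wrapping around), then delete the first 3 characters.
For "prcgrxkpe", step one produces "mozdouhmb"; step two turns that into "douhmb".

douhmb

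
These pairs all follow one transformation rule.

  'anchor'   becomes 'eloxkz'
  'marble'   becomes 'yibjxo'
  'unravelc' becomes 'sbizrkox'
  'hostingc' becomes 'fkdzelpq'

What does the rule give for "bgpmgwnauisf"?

kxrfpcydmjdt

What's happening: swap the front and back halves of the string, then shift every letter 3 places backward in the alphabet (wrapping around).
Starting from "bgpmgwnauisf": after the first operation, "nauisfbgpmgw"; after the second, "kxrfpcydmjdt".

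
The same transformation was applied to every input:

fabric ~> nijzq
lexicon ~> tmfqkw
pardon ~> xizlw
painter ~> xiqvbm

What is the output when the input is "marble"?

The transformation: delete the last character, then shift every letter 8 places forward in the alphabet (wrapping around).
Applying both steps to "marble": "marbl", then "uizjt".
(Check on "pardon": → "pardo" → "xizlw" ✓)

uizjt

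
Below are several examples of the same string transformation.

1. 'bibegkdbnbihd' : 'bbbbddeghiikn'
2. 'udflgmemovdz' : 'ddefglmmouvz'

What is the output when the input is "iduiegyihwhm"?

What's happening: sort the characters into alphabetical order.
"iduiegyihwhm" → "deghhiiimuwy".

deghhiiimuwy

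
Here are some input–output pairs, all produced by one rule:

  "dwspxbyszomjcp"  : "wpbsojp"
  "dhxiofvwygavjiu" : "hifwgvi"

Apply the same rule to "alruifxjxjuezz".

lufjjez

The pattern: keep every other character starting from the second (positions 2nd, 4th, 6th, ...).
Applying that to "alruifxjxjuezz" gives "lufjjez".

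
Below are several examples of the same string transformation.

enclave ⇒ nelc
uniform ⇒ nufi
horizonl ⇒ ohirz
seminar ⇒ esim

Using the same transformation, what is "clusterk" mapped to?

What's happening: delete the last 3 characters, then swap each adjacent pair of characters (1↔2, 3↔4, ...).
Applying both steps to "clusterk": "clust", then "lcsut".

lcsut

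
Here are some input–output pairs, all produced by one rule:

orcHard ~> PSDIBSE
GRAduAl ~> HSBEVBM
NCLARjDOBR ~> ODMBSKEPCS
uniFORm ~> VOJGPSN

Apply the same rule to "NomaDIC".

OPNBEJD

In each case the input is transformed by: shift every letter 1 place forward in the alphabet (wrapping around), then convert every letter to uppercase.
For "NomaDIC", step one produces "OpnbEJD"; step two turns that into "OPNBEJD".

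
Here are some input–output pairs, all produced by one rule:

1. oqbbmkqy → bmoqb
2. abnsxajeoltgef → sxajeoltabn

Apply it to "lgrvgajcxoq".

The pattern: delete the last 3 characters, then move the first 3 characters to the end (rotate left by 3).
Applying that to "lgrvgajcxoq" gives "vgajclgr".
(Check on "abnsxajeoltgef": → "abnsxajeolt" → "sxajeoltabn" ✓)

vgajclgr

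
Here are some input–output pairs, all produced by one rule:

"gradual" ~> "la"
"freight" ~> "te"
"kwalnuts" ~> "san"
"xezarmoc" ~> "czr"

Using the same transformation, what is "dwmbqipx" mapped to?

What's happening: take characters alternately from the front and the back (1st, last, 2nd, 2nd-last, ...), then keep one character in every 3, starting at position 2 (positions 2nd, 5th, 8th, ...).
For "dwmbqipx" the result is "xmq".

xmq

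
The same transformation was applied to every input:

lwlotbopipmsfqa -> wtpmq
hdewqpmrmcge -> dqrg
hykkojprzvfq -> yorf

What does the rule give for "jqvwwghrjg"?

qwr

Each output is the input with this applied: keep one character in every 3, starting at position 2 (positions 2nd, 5th, 8th, ...).
On "jqvwwghrjg" that produces "qwr".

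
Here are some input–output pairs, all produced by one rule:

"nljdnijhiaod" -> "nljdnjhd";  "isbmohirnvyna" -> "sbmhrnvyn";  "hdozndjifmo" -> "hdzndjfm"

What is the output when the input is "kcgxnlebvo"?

The pattern: remove every vowel.
So "kcgxnlebvo" becomes "kcgxnlbv".

kcgxnlbv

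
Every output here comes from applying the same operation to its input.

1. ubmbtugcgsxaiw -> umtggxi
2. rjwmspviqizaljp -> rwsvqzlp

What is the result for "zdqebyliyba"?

In each case the input is transformed by: keep every other character starting from the first (positions 1st, 3rd, 5th, ...).
For "zdqebyliyba" the result is "zqblya".

zqblya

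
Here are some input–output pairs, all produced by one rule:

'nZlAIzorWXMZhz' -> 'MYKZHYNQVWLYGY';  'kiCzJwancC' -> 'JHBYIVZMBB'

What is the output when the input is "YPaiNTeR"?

Each output is the input with this applied: shift every letter 1 place backward in the alphabet (wrapping around), then convert every letter to uppercase.
For "YPaiNTeR", step one produces "XOzhMSdQ"; step two turns that into "XOZHMSDQ".
(Check on "nZlAIzorWXMZhz": → "mYkZHynqVWLYgy" → "MYKZHYNQVWLYGY" ✓)

XOZHMSDQ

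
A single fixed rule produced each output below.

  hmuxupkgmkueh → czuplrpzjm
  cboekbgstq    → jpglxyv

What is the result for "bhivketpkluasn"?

apjyupqzfxs

Each output is the input with this applied: shift every letter 5 places forward in the alphabet (wrapping around), then delete the first 3 characters.
For "bhivketpkluasn", step one produces "gmnapjyupqzfxs"; step two turns that into "apjyupqzfxs".
(Check on "cboekbgstq": → "hgtjpglxyv" → "jpglxyv" ✓)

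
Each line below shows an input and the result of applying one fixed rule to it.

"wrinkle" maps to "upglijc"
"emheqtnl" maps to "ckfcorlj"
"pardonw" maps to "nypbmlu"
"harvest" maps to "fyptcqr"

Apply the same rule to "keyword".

icwumpb

Each output is the input with this applied: shift every letter 2 places backward in the alphabet (wrapping around).
For "keyword" the result is "icwumpb".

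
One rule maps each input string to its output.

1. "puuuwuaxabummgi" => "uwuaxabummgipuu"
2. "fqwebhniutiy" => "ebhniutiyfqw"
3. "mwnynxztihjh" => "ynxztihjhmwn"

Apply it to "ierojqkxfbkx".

ojqkxfbkxier

Looking at the pairs, the operation is to move the first 3 characters to the end (rotate left by 3).
Applying that to "ierojqkxfbkx" gives "ojqkxfbkxier".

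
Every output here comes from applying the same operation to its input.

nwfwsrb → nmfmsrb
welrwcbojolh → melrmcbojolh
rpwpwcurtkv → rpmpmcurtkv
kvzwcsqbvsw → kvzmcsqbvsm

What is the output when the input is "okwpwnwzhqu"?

The rule is to replace every "w" with "m".
Doing the same to "okwpwnwzhqu": "okmpmnmzhqu".

okmpmnmzhqu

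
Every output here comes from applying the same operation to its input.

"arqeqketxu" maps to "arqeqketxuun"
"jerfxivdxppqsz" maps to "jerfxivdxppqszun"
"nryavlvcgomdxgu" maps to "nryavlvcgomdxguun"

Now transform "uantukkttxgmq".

uantukkttxgmqun

Looking at the pairs, the operation is to append "un".
For "uantukkttxgmq" the result is "uantukkttxgmqun".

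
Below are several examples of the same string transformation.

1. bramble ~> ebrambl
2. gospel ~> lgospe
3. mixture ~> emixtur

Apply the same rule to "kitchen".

nkitche

Rule — move the last character to the front.
On "kitchen" that produces "nkitche".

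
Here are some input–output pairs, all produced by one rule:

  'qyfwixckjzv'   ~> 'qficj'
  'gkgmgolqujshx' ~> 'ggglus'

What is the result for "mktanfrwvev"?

mtnrv

The transformation: delete the last character, then keep every other character starting from the first (positions 1st, 3rd, 5th, ...).
On "mktanfrwvev": the first step gives "mktanfrwve", and the second then gives "mtnrv".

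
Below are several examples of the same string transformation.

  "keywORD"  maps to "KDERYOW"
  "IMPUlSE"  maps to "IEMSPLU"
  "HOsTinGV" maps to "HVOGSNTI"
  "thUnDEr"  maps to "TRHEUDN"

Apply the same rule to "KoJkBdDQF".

The pattern: take characters alternately from the front and the back (1st, last, 2nd, 2nd-last, ...), then convert every letter to uppercase.
"KoJkBdDQF" → "KFoQJDkdB" → "KFOQJDKDB".

KFOQJDKDB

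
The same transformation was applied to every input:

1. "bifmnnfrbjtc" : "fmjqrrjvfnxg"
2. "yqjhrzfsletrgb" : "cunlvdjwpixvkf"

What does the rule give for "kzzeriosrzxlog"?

oddivmswvdbpsk

What's happening: shift every letter 4 places forward in the alphabet (wrapping around).
Doing the same to "kzzeriosrzxlog": "oddivmswvdbpsk".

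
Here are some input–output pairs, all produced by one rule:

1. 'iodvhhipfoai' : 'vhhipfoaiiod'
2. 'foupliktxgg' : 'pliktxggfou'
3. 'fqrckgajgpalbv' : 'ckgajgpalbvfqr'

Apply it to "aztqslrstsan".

qslrstsanazt

In each case the input is transformed by: move the first 3 characters to the end (rotate left by 3).
Applying that to "aztqslrstsan" gives "qslrstsanazt".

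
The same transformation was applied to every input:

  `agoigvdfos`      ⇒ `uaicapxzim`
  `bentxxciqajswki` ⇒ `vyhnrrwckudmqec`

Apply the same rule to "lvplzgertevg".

The transformation: shift every letter 6 places backward in the alphabet (wrapping around).
"lvplzgertevg" → "fpjftaylnypa".

fpjftaylnypa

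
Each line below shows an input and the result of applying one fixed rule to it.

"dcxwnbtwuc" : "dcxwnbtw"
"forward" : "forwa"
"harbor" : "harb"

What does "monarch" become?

monar

In each case the input is transformed by: delete the last 2 characters.
So "monarch" becomes "monar".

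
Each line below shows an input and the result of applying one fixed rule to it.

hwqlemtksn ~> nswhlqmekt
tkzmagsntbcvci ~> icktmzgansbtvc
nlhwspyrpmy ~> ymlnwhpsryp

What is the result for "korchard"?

The transformation: move the last 2 characters to the front (rotate right by 2), then swap each adjacent pair of characters (1↔2, 3↔4, ...).
For "korchard", step one produces "rdkorcha"; step two turns that into "drokcrah".

drokcrah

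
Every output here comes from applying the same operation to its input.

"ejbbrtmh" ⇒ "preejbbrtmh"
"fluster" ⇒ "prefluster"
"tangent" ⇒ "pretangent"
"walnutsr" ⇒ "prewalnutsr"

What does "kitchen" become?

The pattern: prepend "pre".
Doing the same to "kitchen": "prekitchen".

prekitchen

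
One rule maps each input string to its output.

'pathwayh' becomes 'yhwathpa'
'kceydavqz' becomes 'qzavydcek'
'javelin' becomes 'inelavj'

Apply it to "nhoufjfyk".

ykjfufhon

The transformation: reverse the string, then swap each adjacent pair of characters (1↔2, 3↔4, ...).
On "nhoufjfyk": the first step gives "kyfjfuohn", and the second then gives "ykjfufhon".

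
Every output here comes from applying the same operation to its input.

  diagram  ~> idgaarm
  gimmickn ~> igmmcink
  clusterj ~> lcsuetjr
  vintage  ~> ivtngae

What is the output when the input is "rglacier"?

gralicre

The transformation: swap each adjacent pair of characters (1↔2, 3↔4, ...).
Applying that to "rglacier" gives "gralicre".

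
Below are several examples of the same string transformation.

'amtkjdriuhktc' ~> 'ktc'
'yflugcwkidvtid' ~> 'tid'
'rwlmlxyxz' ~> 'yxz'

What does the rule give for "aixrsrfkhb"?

Rule — keep only the last 3 characters.
On "aixrsrfkhb" that produces "khb".

khb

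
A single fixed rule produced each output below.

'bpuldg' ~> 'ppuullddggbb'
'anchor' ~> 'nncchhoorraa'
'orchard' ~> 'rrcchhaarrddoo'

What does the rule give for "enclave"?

nnccllaavveeee

The pattern: double every character, then move the first 2 characters to the end (rotate left by 2).
Starting from "enclave": after the first operation, "eennccllaavvee"; after the second, "nnccllaavveeee".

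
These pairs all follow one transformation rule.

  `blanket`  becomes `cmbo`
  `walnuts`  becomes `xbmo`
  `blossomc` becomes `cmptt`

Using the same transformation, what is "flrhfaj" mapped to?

Each output is the input with this applied: delete the last 3 characters, then shift every letter 1 place forward in the alphabet (wrapping around).
Starting from "flrhfaj": after the first operation, "flrh"; after the second, "gmsi".

gmsi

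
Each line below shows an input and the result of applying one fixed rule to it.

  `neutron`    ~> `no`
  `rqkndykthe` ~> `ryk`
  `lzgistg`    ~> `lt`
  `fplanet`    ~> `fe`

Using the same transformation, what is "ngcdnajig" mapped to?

The transformation: swap each adjacent pair of characters (1↔2, 3↔4, ...), then keep one character in every 3, starting at position 2 (positions 2nd, 5th, 8th, ...).
"ngcdnajig" → "gndcanijg" → "naj".

naj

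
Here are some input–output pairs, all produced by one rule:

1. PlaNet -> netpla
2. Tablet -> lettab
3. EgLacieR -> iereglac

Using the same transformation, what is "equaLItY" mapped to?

In each case the input is transformed by: move the last 3 characters to the front (rotate right by 3), then convert every letter to lowercase.
On "equaLItY": the first step gives "ItYequaL", and the second then gives "ityequal".

ityequal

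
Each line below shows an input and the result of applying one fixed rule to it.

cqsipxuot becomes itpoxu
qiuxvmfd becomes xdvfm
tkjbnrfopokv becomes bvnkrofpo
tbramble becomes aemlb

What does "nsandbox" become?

nxdob

The rule is to delete the first 3 characters, then take characters alternately from the front and the back (1st, last, 2nd, 2nd-last, ...).
Applying both steps to "nsandbox": "ndbox", then "nxdob".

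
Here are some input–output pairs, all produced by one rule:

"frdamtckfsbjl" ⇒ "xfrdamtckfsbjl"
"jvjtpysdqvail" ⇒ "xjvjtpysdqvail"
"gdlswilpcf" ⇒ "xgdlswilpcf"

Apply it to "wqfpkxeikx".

Rule — prepend "x".
Applying that to "wqfpkxeikx" gives "xwqfpkxeikx".

xwqfpkxeikx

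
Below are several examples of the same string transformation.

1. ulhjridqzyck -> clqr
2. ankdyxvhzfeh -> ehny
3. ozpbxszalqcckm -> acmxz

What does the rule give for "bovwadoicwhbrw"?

Rule — keep one character in every 3, starting at position 2 (positions 2nd, 5th, 8th, ...), then sort the characters into alphabetical order.
"bovwadoicwhbrw" → "oaihw" → "ahiow".

ahiow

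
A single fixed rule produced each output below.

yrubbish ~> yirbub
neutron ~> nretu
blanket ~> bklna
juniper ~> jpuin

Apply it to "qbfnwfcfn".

qcbffwn

Each output is the input with this applied: delete the last 2 characters, then take characters alternately from the front and the back (1st, last, 2nd, 2nd-last, ...).
Applying both steps to "qbfnwfcfn": "qbfnwfc", then "qcbffwn".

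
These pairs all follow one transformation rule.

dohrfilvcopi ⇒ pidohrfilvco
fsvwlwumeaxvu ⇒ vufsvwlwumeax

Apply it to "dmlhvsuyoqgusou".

Rule — move the last 2 characters to the front (rotate right by 2).
On "dmlhvsuyoqgusou" that produces "oudmlhvsuyoqgus".

oudmlhvsuyoqgus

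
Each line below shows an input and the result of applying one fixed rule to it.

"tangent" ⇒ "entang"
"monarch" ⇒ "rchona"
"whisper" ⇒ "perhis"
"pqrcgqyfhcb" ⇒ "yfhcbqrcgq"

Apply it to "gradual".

ualrad

What's happening: delete the first character, then swap the front and back halves of the string.
Working it through for "gradual": intermediate "radual", final "ualrad".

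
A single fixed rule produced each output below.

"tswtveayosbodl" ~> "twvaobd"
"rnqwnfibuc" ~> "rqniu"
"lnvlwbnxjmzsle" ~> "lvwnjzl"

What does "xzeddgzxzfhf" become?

What's happening: keep every other character starting from the first (positions 1st, 3rd, 5th, ...).
Applying that to "xzeddgzxzfhf" gives "xedzzh".

xedzzh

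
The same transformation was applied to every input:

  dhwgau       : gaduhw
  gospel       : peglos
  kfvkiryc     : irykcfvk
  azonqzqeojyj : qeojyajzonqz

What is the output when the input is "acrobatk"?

In each case the input is transformed by: swap the first and last characters, then swap the front and back halves of the string.
On "acrobatk": the first step gives "kcrobata", and the second then gives "batakcro".

batakcro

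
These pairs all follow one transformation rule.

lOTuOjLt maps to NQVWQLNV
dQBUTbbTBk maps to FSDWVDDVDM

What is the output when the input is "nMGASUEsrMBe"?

What's happening: shift every letter 2 places forward in the alphabet (wrapping around), then convert every letter to uppercase.
Working it through for "nMGASUEsrMBe": intermediate "pOICUWGutODg", final "POICUWGUTODG".

POICUWGUTODG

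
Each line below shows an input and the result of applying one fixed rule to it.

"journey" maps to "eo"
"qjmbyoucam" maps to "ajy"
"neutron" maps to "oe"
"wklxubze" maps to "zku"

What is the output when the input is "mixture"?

The transformation: move the last 3 characters to the front (rotate right by 3), then keep one character in every 3, starting at position 2 (positions 2nd, 5th, 8th, ...).
On "mixture": the first step gives "uremixt", and the second then gives "ri".

ri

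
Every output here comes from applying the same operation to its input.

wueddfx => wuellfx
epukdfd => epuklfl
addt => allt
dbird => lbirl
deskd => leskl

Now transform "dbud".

The transformation: replace every "d" with "l".
So "dbud" becomes "lbul".

lbul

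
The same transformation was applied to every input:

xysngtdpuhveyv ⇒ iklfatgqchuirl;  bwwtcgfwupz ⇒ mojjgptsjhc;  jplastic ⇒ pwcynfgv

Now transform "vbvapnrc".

In each case the input is transformed by: shift every letter 13 places forward in the alphabet (wrapping around) — i.e. ROT13, then move the last character to the front.
"vbvapnrc" → "ioincaep" → "pioincae".

pioincae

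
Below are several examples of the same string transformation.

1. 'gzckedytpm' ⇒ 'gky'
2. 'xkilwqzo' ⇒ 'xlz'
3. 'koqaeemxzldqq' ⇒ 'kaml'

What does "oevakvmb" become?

oam

Looking at the pairs, the operation is to delete the last character, then keep one character in every 3, starting at position 1 (positions 1st, 4th, 7th, ...).
Applying both steps to "oevakvmb": "oevakvm", then "oam".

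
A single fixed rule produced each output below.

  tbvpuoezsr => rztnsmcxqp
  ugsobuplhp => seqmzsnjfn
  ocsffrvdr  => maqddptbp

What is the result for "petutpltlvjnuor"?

Looking at the pairs, the operation is to shift every letter 2 places backward in the alphabet (wrapping around).
On "petutpltlvjnuor" that produces "ncrsrnjrjthlsmp".

ncrsrnjrjthlsmp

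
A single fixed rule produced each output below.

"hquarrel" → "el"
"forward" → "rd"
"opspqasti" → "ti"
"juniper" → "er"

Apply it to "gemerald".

ld

The rule is to keep only the last 2 characters.
On "gemerald" that produces "ld".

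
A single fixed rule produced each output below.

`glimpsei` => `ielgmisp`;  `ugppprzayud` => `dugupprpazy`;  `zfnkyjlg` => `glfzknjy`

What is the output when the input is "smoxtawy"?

ywmsxoat

Rule — move the last 2 characters to the front (rotate right by 2), then swap each adjacent pair of characters (1↔2, 3↔4, ...).
Applying both steps to "smoxtawy": "wysmoxta", then "ywmsxoat".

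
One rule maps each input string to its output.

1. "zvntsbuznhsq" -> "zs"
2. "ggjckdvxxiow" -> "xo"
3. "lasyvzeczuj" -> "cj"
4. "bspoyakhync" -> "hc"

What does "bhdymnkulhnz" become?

un

The transformation: keep one character in every 3, starting at position 2 (positions 2nd, 5th, 8th, ...), then keep only the last 2 characters.
Applying both steps to "bhdymnkulhnz": "hmun", then "un".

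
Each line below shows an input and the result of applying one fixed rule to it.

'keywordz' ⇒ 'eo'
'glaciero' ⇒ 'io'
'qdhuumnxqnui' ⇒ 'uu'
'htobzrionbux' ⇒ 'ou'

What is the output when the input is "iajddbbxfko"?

ao

The pattern: keep one character in every 3, starting at position 2 (positions 2nd, 5th, 8th, ...), then keep only the vowels.
Starting from "iajddbbxfko": after the first operation, "adxo"; after the second, "ao".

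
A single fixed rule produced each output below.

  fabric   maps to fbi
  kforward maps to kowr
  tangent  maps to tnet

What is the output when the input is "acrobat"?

What's happening: keep every other character starting from the first (positions 1st, 3rd, 5th, ...).
For "acrobat" the result is "arbt".

arbt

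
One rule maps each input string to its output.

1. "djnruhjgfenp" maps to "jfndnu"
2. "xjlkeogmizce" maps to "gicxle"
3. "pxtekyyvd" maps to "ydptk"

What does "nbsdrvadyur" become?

In each case the input is transformed by: keep every other character starting from the first (positions 1st, 3rd, 5th, ...), then move the first 3 characters to the end (rotate left by 3).
Working it through for "nbsdrvadyur": intermediate "nsrayr", final "ayrnsr".

ayrnsr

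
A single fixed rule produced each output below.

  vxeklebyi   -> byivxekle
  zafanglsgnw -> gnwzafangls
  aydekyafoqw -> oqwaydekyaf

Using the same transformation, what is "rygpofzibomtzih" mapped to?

The rule is to move the last 3 characters to the front (rotate right by 3).
Doing the same to "rygpofzibomtzih": "zihrygpofzibomt".

zihrygpofzibomt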